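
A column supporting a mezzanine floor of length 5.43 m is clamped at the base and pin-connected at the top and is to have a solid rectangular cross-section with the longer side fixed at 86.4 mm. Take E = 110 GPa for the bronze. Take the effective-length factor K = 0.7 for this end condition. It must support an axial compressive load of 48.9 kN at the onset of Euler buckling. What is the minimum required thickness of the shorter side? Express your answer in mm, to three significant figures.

L_e = K·L = 0.7 × 5.43 = 3.801 m
Required I = P_cr·L_e²/(π²E) = 4.890×10^4 × 3.801² / (π² × 1.10×10^11) = 6.507×10^-7 m⁴
I_req = 6.507×10^5 mm⁴
Rectangle, weak axis: I_min = h·b³/12 with h = 86.4 mm fixed  ⇒  b = (12I/h)^(1/3) = 44.9 mm

b ≈ 44.9 mm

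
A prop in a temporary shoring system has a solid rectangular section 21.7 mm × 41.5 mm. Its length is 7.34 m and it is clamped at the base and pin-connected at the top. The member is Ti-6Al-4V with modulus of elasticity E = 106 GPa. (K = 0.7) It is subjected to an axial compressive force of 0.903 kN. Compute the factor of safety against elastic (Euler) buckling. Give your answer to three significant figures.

n ≈ 1.55

Buckling occurs about the weak axis: I_min = h·b³/12 with b = 21.7 mm (the shorter side).
I_min = 41.5×21.7³/12 = 3.534×10^4 mm⁴
I = 3.534×10^4 mm⁴ = 3.534×10^-8 m⁴
Effective length L_e = K·L = 0.7 × 7.34 = 5.138 m
P_cr = π²EI / L_e² = π² × 106×10⁹ × 3.534×10^-8 / 5.138² = 1.400×10^3 N
Factor of safety n = P_cr / P = 1.4004 / 0.903 = 1.55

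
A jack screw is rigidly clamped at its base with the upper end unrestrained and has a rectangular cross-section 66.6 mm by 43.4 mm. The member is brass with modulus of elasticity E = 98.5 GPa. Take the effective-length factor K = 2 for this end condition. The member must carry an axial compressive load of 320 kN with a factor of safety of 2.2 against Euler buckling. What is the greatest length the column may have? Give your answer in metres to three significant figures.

L_max ≈ 0.396 m

Buckling occurs about the weak axis: I_min = h·b³/12 with b = 43.4 mm (the shorter side).
I_min = 66.6×43.4³/12 = 4.537×10^5 mm⁴
I = 4.537×10^-7 m⁴
Required critical load P_cr = n·P = 2.2 × 320 = 704.0 kN = 7.040×10^5 N
From P_cr = π²EI/(K·L)²:  L = (1/K)·√(π²EI/P_cr) = (1/2)·√(π²×9.85×10^10×4.537×10^-7/7.040×10^5)
L = 0.396 m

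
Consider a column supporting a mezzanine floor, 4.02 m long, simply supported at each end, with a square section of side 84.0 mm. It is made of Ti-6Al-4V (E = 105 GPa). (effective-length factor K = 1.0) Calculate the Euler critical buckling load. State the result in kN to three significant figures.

I = a⁴/12 = 84.0⁴/12 = 4.149×10^6 mm⁴
I = 4.149×10^6 mm⁴ = 4.149×10^-6 m⁴
Effective length L_e = K·L = 1 × 4.02 = 4.020 m
P_cr = π²EI / L_e² = π² × 105×10⁹ × 4.149×10^-6 / 4.020² = 2.661×10^5 N

P_cr ≈ 266 kN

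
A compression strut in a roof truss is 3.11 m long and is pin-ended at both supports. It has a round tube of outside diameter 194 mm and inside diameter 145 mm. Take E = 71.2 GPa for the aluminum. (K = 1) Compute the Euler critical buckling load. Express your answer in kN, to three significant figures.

P_cr ≈ 3480 kN

d_o = 194 mm, d_i = 145 mm
I = π(d_o⁴ − d_i⁴)/64 = π(194⁴ − 145.0⁴)/64 = 4.783×10^7 mm⁴
I = 4.783×10^7 mm⁴ = 4.783×10^-5 m⁴
Effective length L_e = K·L = 1 × 3.11 = 3.110 m
P_cr = π²EI / L_e² = π² × 71.2×10⁹ × 4.783×10^-5 / 3.110² = 3.475×10^6 N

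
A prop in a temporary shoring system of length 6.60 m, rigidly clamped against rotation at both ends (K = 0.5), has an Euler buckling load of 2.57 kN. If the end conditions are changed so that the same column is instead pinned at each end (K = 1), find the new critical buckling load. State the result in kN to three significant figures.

P_cr ≈ 0.642 kN

P_cr ∝ 1/K², so P_cr,new = P_cr,old × (K_old/K_new)² = 2.57 × (0.5/1)²
= 2.57 × 0.2500 = 0.642 kN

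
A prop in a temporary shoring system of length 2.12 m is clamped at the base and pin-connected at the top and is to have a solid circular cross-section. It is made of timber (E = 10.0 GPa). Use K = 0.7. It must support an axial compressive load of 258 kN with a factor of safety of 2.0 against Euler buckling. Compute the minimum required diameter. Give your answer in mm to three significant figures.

Required P_cr = n·P = 2.0 × 258 = 516.0 kN
L_e = K·L = 0.7 × 2.12 = 1.484 m
Required I = P_cr·L_e²/(π²E) = 5.160×10^5 × 1.484² / (π² × 1.00×10^10) = 1.151×10^-5 m⁴
I_req = 1.151×10^7 mm⁴
Solid circle: I = πd⁴/64  ⇒  d = (64I/π)^(1/4) = (64×1.151×10^7/π)^(1/4) = 124 mm

d ≈ 124 mm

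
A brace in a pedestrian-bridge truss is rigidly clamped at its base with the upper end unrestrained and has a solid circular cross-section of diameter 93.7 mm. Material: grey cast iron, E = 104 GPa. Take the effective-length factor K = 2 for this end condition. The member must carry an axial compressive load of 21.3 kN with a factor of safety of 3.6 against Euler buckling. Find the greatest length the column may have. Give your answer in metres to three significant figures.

I = πd⁴/64 = π×93.7⁴/64 = 3.784×10^6 mm⁴
I = 3.784×10^-6 m⁴
Required critical load P_cr = n·P = 3.6 × 21.3 = 76.68 kN = 7.668×10^4 N
From P_cr = π²EI/(K·L)²:  L = (1/K)·√(π²EI/P_cr) = (1/2)·√(π²×1.04×10^11×3.784×10^-6/7.668×10^4)
L = 3.56 m

L_max ≈ 3.56 m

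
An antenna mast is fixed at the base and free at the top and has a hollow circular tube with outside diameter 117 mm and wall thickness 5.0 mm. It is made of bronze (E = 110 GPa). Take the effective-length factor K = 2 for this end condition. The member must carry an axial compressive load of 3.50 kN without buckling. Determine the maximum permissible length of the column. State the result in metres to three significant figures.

Inner diameter d_i = 117 − 2×5.0 = 107.0 mm
I = π(d_o⁴ − d_i⁴)/64 = π(117⁴ − 107.0⁴)/64 = 2.764×10^6 mm⁴
I = 2.764×10^-6 m⁴
At the buckling limit P_cr = P = 3.500×10^3 N
From P_cr = π²EI/(K·L)²:  L = (1/K)·√(π²EI/P_cr) = (1/2)·√(π²×1.10×10^11×2.764×10^-6/3.500×10^3)
L = 14.6 m

L_max ≈ 14.6 m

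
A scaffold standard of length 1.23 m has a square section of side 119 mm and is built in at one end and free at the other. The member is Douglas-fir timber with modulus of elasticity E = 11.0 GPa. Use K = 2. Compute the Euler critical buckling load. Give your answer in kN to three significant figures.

P_cr ≈ 300 kN

I = a⁴/12 = 119⁴/12 = 1.671×10^7 mm⁴
I = 1.671×10^7 mm⁴ = 1.671×10^-5 m⁴
Effective length L_e = K·L = 2 × 1.23 = 2.460 m
P_cr = π²EI / L_e² = π² × 11.0×10⁹ × 1.671×10^-5 / 2.460² = 2.998×10^5 N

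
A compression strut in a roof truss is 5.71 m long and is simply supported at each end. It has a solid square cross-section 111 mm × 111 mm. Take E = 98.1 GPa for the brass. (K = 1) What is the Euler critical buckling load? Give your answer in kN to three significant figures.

I = a⁴/12 = 111⁴/12 = 1.265×10^7 mm⁴
I = 1.265×10^7 mm⁴ = 1.265×10^-5 m⁴
Effective length L_e = K·L = 1 × 5.71 = 5.710 m
P_cr = π²EI / L_e² = π² × 98.1×10⁹ × 1.265×10^-5 / 5.710² = 3.757×10^5 N

P_cr ≈ 376 kN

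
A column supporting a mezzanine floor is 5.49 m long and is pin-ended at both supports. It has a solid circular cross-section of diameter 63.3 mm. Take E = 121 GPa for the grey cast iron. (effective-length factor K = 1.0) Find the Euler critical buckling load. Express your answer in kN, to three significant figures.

P_cr ≈ 31.2 kN

I = πd⁴/64 = π×63.3⁴/64 = 7.881×10^5 mm⁴
I = 7.881×10^5 mm⁴ = 7.881×10^-7 m⁴
Effective length L_e = K·L = 1 × 5.49 = 5.490 m
P_cr = π²EI / L_e² = π² × 121×10⁹ × 7.881×10^-7 / 5.490² = 3.123×10^4 N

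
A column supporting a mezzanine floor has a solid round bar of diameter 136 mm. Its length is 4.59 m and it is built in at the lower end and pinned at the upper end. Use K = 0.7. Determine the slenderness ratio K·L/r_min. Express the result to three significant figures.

λ ≈ 94.5

I = πd⁴/64 = π×136⁴/64 = 1.679×10^7 mm⁴
A = 1.453×10^4 mm²;  r_min = √(I/A) = √(1.679×10^7/1.453×10^4) = 34.00 mm
L_e = K·L = 0.7 × 4.59 m = 3.213 m = 3213.0 mm
λ = L_e / r_min = 3213.0 / 34.00 = 94.5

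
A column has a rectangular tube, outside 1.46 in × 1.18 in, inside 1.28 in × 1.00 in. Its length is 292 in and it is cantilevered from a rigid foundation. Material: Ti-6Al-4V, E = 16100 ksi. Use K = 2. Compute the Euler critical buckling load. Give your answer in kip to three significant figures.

Weak-axis I_min = (h_o·b_o³ − h_i·b_i³)/12 with b_o = 1.18, b_i = 1.000 in (shorter outer/inner sides).
I_min = (1.46×1.18³ − 1.280×1.000³)/12 = 9.324×10^-2 in⁴
Effective length L_e = K·L = 2 × 292 = 584.0 in
P_cr = π²EI / L_e² = π² × 16100×10³ × 9.324×10^-2 / 584.0² = 43.44 lb

P_cr ≈ 0.0434 kip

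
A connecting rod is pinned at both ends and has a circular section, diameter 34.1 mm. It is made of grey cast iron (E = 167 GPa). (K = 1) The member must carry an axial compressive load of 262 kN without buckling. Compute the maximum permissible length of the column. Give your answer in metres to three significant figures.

I = πd⁴/64 = π×34.1⁴/64 = 6.637×10^4 mm⁴
I = 6.637×10^-8 m⁴
At the buckling limit P_cr = P = 2.620×10^5 N
From P_cr = π²EI/(K·L)²:  L = (1/K)·√(π²EI/P_cr) = (1/1)·√(π²×1.67×10^11×6.637×10^-8/2.620×10^5)
L = 0.646 m

L_max ≈ 0.646 m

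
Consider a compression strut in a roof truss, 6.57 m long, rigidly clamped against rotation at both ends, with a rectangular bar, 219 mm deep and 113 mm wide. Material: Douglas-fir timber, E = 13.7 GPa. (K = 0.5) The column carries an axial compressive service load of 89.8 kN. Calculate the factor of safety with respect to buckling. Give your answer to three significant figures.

Buckling occurs about the weak axis: I_min = h·b³/12 with b = 113 mm (the shorter side).
I_min = 219×113³/12 = 2.633×10^7 mm⁴
I = 2.633×10^7 mm⁴ = 2.633×10^-5 m⁴
Effective length L_e = K·L = 0.5 × 6.57 = 3.285 m
P_cr = π²EI / L_e² = π² × 13.7×10⁹ × 2.633×10^-5 / 3.285² = 3.299×10^5 N
Factor of safety n = P_cr / P = 329.95 / 89.8 = 3.67

n ≈ 3.67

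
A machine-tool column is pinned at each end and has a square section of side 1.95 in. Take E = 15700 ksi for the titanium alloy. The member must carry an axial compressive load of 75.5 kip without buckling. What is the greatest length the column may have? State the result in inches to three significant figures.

L_max ≈ 49.7 in

I = a⁴/12 = 1.95⁴/12 = 1.205 in⁴
At the buckling limit P_cr = P = 7.550×10^4 lb
From P_cr = π²EI/(K·L)²:  L = (1/K)·√(π²EI/P_cr) = (1/1)·√(π²×1.57×10^7×1.205/7.550×10^4)
L = 49.7 in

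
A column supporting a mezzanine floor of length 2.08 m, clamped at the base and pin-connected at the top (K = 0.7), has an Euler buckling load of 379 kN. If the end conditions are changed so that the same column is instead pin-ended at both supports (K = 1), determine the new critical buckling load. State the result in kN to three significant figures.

P_cr ∝ 1/K², so P_cr,new = P_cr,old × (K_old/K_new)² = 379 × (0.7/1)²
= 379 × 0.4900 = 186 kN

P_cr ≈ 186 kN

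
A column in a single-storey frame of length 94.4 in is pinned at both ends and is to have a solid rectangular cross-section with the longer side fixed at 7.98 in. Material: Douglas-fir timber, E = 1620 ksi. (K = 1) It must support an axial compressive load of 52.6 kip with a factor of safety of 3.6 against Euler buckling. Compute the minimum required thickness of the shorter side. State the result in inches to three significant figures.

b ≈ 5.41 in

Required P_cr = n·P = 3.6 × 52.6 = 189.4 kip
L_e = K·L = 1 × 94.4 = 94.40 in
Required I = P_cr·L_e²/(π²E) = 1.894×10^5 × 94.40² / (π² × 1.62×10^6) = 105.5 in⁴
Rectangle, weak axis: I_min = h·b³/12 with h = 7.98 in fixed  ⇒  b = (12I/h)^(1/3) = 5.41 in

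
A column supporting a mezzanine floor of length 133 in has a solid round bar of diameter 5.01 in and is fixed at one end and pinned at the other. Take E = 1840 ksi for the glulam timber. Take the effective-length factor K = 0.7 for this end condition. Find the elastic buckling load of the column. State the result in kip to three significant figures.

I = πd⁴/64 = π×5.01⁴/64 = 30.93 in⁴
Effective length L_e = K·L = 0.7 × 133 = 93.10 in
P_cr = π²EI / L_e² = π² × 1840×10³ × 30.93 / 93.10² = 6.479×10^4 lb

P_cr ≈ 64.8 kip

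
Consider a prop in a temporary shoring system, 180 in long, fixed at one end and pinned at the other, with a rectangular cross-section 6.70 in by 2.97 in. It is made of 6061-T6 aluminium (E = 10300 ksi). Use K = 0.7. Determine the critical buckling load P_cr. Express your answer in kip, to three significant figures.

P_cr ≈ 93.7 kip

Buckling occurs about the weak axis: I_min = h·b³/12 with b = 2.97 in (the shorter side).
I_min = 6.70×2.97³/12 = 14.63 in⁴
Effective length L_e = K·L = 0.7 × 180 = 126.0 in
P_cr = π²EI / L_e² = π² × 10300×10³ × 14.63 / 126.0² = 9.366×10^4 lb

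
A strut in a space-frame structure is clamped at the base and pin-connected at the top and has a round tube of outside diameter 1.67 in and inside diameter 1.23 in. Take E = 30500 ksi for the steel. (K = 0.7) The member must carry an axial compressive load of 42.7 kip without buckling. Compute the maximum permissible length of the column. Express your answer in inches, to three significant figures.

d_o = 1.67 in, d_i = 1.23 in
I = π(d_o⁴ − d_i⁴)/64 = π(1.67⁴ − 1.230⁴)/64 = 0.2694 in⁴
At the buckling limit P_cr = P = 4.270×10^4 lb
From P_cr = π²EI/(K·L)²:  L = (1/K)·√(π²EI/P_cr) = (1/0.7)·√(π²×3.05×10^7×0.2694/4.270×10^4)
L = 62.3 in

L_max ≈ 62.3 in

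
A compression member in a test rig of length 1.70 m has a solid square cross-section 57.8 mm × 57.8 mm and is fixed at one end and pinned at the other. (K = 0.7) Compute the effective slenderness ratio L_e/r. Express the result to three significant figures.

For a square r = a/√12 = 57.8/√12 = 16.69 mm
L_e = K·L = 0.7 × 1.70 m = 1.190 m = 1190.0 mm
λ = L_e / r_min = 1190.0 / 16.69 = 71.3

λ ≈ 71.3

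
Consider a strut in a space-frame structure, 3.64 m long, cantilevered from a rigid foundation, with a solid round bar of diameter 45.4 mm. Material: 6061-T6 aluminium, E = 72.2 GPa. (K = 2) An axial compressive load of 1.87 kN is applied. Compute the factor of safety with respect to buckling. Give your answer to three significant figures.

n ≈ 1.50

I = πd⁴/64 = π×45.4⁴/64 = 2.085×10^5 mm⁴
I = 2.085×10^5 mm⁴ = 2.085×10^-7 m⁴
Effective length L_e = K·L = 2 × 3.64 = 7.280 m
P_cr = π²EI / L_e² = π² × 72.2×10⁹ × 2.085×10^-7 / 7.280² = 2.804×10^3 N
Factor of safety n = P_cr / P = 2.8039 / 1.87 = 1.50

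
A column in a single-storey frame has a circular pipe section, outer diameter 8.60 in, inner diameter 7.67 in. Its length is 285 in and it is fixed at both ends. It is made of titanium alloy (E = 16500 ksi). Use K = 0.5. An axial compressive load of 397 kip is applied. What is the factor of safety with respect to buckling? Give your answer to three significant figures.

n ≈ 1.99

d_o = 8.60 in, d_i = 7.67 in
I = π(d_o⁴ − d_i⁴)/64 = π(8.60⁴ − 7.670⁴)/64 = 98.63 in⁴
Effective length L_e = K·L = 0.5 × 285 = 142.5 in
P_cr = π²EI / L_e² = π² × 16500×10³ × 98.63 / 142.5² = 7.910×10^5 lb
Factor of safety n = P_cr / P = 790.96 / 397 = 1.99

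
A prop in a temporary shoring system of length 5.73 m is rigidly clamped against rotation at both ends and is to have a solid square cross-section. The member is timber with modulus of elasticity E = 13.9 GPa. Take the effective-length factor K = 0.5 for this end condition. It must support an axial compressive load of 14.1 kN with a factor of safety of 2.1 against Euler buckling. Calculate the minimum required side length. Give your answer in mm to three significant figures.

Required P_cr = n·P = 2.1 × 14.1 = 29.61 kN
L_e = K·L = 0.5 × 5.73 = 2.865 m
Required I = P_cr·L_e²/(π²E) = 2.961×10^4 × 2.865² / (π² × 1.39×10^10) = 1.772×10^-6 m⁴
I_req = 1.772×10^6 mm⁴
Solid square: I = a⁴/12  ⇒  a = (12I)^(1/4) = (12×1.772×10^6)^(1/4) = 67.9 mm

a ≈ 67.9 mm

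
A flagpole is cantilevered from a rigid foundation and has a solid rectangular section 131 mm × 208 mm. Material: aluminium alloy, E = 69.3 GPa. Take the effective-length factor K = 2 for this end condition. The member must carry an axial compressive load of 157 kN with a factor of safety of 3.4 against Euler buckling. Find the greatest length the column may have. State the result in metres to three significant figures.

Buckling occurs about the weak axis: I_min = h·b³/12 with b = 131 mm (the shorter side).
I_min = 208×131³/12 = 3.897×10^7 mm⁴
I = 3.897×10^-5 m⁴
Required critical load P_cr = n·P = 3.4 × 157 = 533.8 kN = 5.338×10^5 N
From P_cr = π²EI/(K·L)²:  L = (1/K)·√(π²EI/P_cr) = (1/2)·√(π²×6.93×10^10×3.897×10^-5/5.338×10^5)
L = 3.53 m

L_max ≈ 3.53 m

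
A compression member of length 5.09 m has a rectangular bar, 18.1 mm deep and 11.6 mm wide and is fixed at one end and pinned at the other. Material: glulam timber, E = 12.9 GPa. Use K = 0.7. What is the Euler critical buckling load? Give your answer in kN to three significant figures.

P_cr ≈ 0.0236 kN

Buckling occurs about the weak axis: I_min = h·b³/12 with b = 11.6 mm (the shorter side).
I_min = 18.1×11.6³/12 = 2.354×10^3 mm⁴
I = 2.354×10^3 mm⁴ = 2.354×10^-9 m⁴
Effective length L_e = K·L = 0.7 × 5.09 = 3.563 m
P_cr = π²EI / L_e² = π² × 12.9×10⁹ × 2.354×10^-9 / 3.563² = 23.61 N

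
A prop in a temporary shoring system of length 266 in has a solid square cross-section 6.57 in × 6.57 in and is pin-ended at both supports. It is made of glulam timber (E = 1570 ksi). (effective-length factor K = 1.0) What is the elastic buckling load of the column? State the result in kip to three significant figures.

I = a⁴/12 = 6.57⁴/12 = 155.3 in⁴
Effective length L_e = K·L = 1 × 266 = 266.0 in
P_cr = π²EI / L_e² = π² × 1570×10³ × 155.3 / 266.0² = 3.400×10^4 lb

P_cr ≈ 34.0 kip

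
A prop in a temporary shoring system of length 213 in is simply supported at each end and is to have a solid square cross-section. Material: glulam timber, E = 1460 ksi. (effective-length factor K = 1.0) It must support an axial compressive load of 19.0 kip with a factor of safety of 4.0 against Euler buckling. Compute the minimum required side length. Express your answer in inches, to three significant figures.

Required P_cr = n·P = 4.0 × 19.0 = 76.00 kip
L_e = K·L = 1 × 213 = 213.0 in
Required I = P_cr·L_e²/(π²E) = 7.600×10^4 × 213.0² / (π² × 1.46×10^6) = 239.3 in⁴
Solid square: I = a⁴/12  ⇒  a = (12I)^(1/4) = (12×239.3)^(1/4) = 7.32 in

a ≈ 7.32 in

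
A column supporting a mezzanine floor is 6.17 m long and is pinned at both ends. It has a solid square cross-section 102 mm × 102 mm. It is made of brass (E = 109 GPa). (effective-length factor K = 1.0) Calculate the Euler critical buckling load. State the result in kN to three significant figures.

P_cr ≈ 255 kN

I = a⁴/12 = 102⁴/12 = 9.020×10^6 mm⁴
I = 9.020×10^6 mm⁴ = 9.020×10^-6 m⁴
Effective length L_e = K·L = 1 × 6.17 = 6.170 m
P_cr = π²EI / L_e² = π² × 109×10⁹ × 9.020×10^-6 / 6.170² = 2.549×10^5 N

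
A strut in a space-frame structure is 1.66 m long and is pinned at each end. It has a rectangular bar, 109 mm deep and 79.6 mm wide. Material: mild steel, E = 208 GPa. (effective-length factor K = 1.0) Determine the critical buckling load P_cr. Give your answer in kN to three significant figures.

Buckling occurs about the weak axis: I_min = h·b³/12 with b = 79.6 mm (the shorter side).
I_min = 109×79.6³/12 = 4.581×10^6 mm⁴
I = 4.581×10^6 mm⁴ = 4.581×10^-6 m⁴
Effective length L_e = K·L = 1 × 1.66 = 1.660 m
P_cr = π²EI / L_e² = π² × 208×10⁹ × 4.581×10^-6 / 1.660² = 3.413×10^6 N

P_cr ≈ 3410 kN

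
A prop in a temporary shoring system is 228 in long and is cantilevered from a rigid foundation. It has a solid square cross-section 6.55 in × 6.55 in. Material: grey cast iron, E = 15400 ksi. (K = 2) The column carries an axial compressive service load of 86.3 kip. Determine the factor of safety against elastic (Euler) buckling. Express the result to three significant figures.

n ≈ 1.30

I = a⁴/12 = 6.55⁴/12 = 153.4 in⁴
Effective length L_e = K·L = 2 × 228 = 456.0 in
P_cr = π²EI / L_e² = π² × 15400×10³ × 153.4 / 456.0² = 1.121×10^5 lb
Factor of safety n = P_cr / P = 112.12 / 86.3 = 1.30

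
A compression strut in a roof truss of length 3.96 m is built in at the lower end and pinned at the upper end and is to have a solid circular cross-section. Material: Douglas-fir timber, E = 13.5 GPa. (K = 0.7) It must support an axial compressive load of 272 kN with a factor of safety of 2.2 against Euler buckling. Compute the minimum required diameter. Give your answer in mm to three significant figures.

d ≈ 163 mm

Required P_cr = n·P = 2.2 × 272 = 598.4 kN
L_e = K·L = 0.7 × 3.96 = 2.772 m
Required I = P_cr·L_e²/(π²E) = 5.984×10^5 × 2.772² / (π² × 1.35×10^10) = 3.451×10^-5 m⁴
I_req = 3.451×10^7 mm⁴
Solid circle: I = πd⁴/64  ⇒  d = (64I/π)^(1/4) = (64×3.451×10^7/π)^(1/4) = 163 mm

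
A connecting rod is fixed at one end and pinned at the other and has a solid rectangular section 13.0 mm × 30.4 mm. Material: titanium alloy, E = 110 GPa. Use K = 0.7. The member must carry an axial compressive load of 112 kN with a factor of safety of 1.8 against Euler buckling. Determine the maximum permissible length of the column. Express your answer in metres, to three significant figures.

L_max ≈ 0.247 m

Buckling occurs about the weak axis: I_min = h·b³/12 with b = 13.0 mm (the shorter side).
I_min = 30.4×13.0³/12 = 5.566×10^3 mm⁴
I = 5.566×10^-9 m⁴
Required critical load P_cr = n·P = 1.8 × 112 = 201.6 kN = 2.016×10^5 N
From P_cr = π²EI/(K·L)²:  L = (1/K)·√(π²EI/P_cr) = (1/0.7)·√(π²×1.10×10^11×5.566×10^-9/2.016×10^5)
L = 0.247 m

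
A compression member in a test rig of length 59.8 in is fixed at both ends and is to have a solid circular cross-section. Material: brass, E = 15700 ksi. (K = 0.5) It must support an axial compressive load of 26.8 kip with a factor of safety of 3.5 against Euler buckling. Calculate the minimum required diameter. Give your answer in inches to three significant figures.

Required P_cr = n·P = 3.5 × 26.8 = 93.80 kip
L_e = K·L = 0.5 × 59.8 = 29.90 in
Required I = P_cr·L_e²/(π²E) = 9.380×10^4 × 29.90² / (π² × 1.57×10^7) = 0.5412 in⁴
Solid circle: I = πd⁴/64  ⇒  d = (64I/π)^(1/4) = (64×0.5412/π)^(1/4) = 1.82 in

d ≈ 1.82 in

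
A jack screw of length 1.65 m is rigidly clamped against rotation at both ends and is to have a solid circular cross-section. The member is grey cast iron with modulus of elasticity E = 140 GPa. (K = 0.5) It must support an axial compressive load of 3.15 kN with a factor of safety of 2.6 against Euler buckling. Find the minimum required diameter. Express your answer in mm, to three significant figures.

d ≈ 16.9 mm

Required P_cr = n·P = 2.6 × 3.15 = 8.190 kN
L_e = K·L = 0.5 × 1.65 = 0.8250 m
Required I = P_cr·L_e²/(π²E) = 8.190×10^3 × 0.8250² / (π² × 1.40×10^11) = 4.034×10^-9 m⁴
I_req = 4.034×10^3 mm⁴
Solid circle: I = πd⁴/64  ⇒  d = (64I/π)^(1/4) = (64×4.034×10^3/π)^(1/4) = 16.9 mm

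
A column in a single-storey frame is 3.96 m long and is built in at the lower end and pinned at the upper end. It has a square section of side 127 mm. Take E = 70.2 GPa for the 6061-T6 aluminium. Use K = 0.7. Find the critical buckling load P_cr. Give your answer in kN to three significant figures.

I = a⁴/12 = 127⁴/12 = 2.168×10^7 mm⁴
I = 2.168×10^7 mm⁴ = 2.168×10^-5 m⁴
Effective length L_e = K·L = 0.7 × 3.96 = 2.772 m
P_cr = π²EI / L_e² = π² × 70.2×10⁹ × 2.168×10^-5 / 2.772² = 1.955×10^6 N

P_cr ≈ 1950 kN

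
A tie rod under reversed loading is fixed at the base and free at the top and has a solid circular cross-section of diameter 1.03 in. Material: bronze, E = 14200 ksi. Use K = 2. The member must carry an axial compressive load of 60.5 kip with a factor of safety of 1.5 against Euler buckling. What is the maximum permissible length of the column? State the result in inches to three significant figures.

I = πd⁴/64 = π×1.03⁴/64 = 5.525×10^-2 in⁴
Required critical load P_cr = n·P = 1.5 × 60.5 = 90.75 kip = 9.075×10^4 lb
From P_cr = π²EI/(K·L)²:  L = (1/K)·√(π²EI/P_cr) = (1/2)·√(π²×1.42×10^7×5.525×10^-2/9.075×10^4)
L = 4.62 in

L_max ≈ 4.62 in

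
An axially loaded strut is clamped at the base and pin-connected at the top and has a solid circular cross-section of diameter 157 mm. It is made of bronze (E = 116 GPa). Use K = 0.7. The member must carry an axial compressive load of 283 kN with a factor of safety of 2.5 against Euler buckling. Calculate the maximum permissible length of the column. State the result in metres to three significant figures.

I = πd⁴/64 = π×157⁴/64 = 2.982×10^7 mm⁴
I = 2.982×10^-5 m⁴
Required critical load P_cr = n·P = 2.5 × 283 = 707.5 kN = 7.075×10^5 N
From P_cr = π²EI/(K·L)²:  L = (1/K)·√(π²EI/P_cr) = (1/0.7)·√(π²×1.16×10^11×2.982×10^-5/7.075×10^5)
L = 9.92 m

L_max ≈ 9.92 m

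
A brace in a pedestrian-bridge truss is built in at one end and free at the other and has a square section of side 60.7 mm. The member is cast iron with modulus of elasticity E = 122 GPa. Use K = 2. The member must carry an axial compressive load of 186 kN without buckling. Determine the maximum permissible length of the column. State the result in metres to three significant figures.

I = a⁴/12 = 60.7⁴/12 = 1.131×10^6 mm⁴
I = 1.131×10^-6 m⁴
At the buckling limit P_cr = P = 1.860×10^5 N
From P_cr = π²EI/(K·L)²:  L = (1/K)·√(π²EI/P_cr) = (1/2)·√(π²×1.22×10^11×1.131×10^-6/1.860×10^5)
L = 1.35 m

L_max ≈ 1.35 m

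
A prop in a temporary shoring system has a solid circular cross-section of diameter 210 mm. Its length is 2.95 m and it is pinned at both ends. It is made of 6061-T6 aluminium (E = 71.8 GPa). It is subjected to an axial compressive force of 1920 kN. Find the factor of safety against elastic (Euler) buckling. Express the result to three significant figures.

n ≈ 4.05

I = πd⁴/64 = π×210⁴/64 = 9.547×10^7 mm⁴
I = 9.547×10^7 mm⁴ = 9.547×10^-5 m⁴
Effective length L_e = K·L = 1 × 2.95 = 2.950 m
P_cr = π²EI / L_e² = π² × 71.8×10⁹ × 9.547×10^-5 / 2.950² = 7.774×10^6 N
Factor of safety n = P_cr / P = 7773.7 / 1920 = 4.05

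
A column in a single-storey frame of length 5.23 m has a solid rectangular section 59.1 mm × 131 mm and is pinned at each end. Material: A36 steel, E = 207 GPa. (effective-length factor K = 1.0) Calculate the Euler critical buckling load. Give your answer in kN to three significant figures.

Buckling occurs about the weak axis: I_min = h·b³/12 with b = 59.1 mm (the shorter side).
I_min = 131×59.1³/12 = 2.253×10^6 mm⁴
I = 2.253×10^6 mm⁴ = 2.253×10^-6 m⁴
Effective length L_e = K·L = 1 × 5.23 = 5.230 m
P_cr = π²EI / L_e² = π² × 207×10⁹ × 2.253×10^-6 / 5.230² = 1.683×10^5 N

P_cr ≈ 168 kN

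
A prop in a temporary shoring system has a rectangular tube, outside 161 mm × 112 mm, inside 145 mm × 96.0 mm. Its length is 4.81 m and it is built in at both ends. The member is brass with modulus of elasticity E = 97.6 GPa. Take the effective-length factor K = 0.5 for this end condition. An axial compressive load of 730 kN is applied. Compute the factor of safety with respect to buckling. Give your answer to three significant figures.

n ≈ 1.86

Weak-axis I_min = (h_o·b_o³ − h_i·b_i³)/12 with b_o = 112, b_i = 96.00 mm (shorter outer/inner sides).
I_min = (161×112³ − 145.0×96.00³)/12 = 8.159×10^6 mm⁴
I = 8.159×10^6 mm⁴ = 8.159×10^-6 m⁴
Effective length L_e = K·L = 0.5 × 4.81 = 2.405 m
P_cr = π²EI / L_e² = π² × 97.6×10⁹ × 8.159×10^-6 / 2.405² = 1.359×10^6 N
Factor of safety n = P_cr / P = 1358.8 / 730 = 1.86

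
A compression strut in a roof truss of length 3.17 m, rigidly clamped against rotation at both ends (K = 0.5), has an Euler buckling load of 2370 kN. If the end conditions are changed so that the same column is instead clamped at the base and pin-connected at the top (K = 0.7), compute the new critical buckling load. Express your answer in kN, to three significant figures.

P_cr ∝ 1/K², so P_cr,new = P_cr,old × (K_old/K_new)² = 2370 × (0.5/0.7)²
= 2370 × 0.5102 = 1210 kN

P_cr ≈ 1210 kN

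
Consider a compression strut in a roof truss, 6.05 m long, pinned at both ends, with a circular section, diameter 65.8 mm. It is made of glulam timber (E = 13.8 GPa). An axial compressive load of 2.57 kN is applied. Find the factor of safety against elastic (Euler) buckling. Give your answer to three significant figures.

n ≈ 1.33

I = πd⁴/64 = π×65.8⁴/64 = 9.202×10^5 mm⁴
I = 9.202×10^5 mm⁴ = 9.202×10^-7 m⁴
Effective length L_e = K·L = 1 × 6.05 = 6.050 m
P_cr = π²EI / L_e² = π² × 13.8×10⁹ × 9.202×10^-7 / 6.050² = 3.424×10^3 N
Factor of safety n = P_cr / P = 3.4241 / 2.57 = 1.33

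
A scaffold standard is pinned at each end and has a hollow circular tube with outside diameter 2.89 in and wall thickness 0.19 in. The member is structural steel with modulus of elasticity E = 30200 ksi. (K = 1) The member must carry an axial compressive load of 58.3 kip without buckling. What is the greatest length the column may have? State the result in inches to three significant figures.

Inner diameter d_i = 2.89 − 2×0.19 = 2.510 in
I = π(d_o⁴ − d_i⁴)/64 = π(2.89⁴ − 2.510⁴)/64 = 1.476 in⁴
At the buckling limit P_cr = P = 5.830×10^4 lb
From P_cr = π²EI/(K·L)²:  L = (1/K)·√(π²EI/P_cr) = (1/1)·√(π²×3.02×10^7×1.476/5.830×10^4)
L = 86.9 in

L_max ≈ 86.9 in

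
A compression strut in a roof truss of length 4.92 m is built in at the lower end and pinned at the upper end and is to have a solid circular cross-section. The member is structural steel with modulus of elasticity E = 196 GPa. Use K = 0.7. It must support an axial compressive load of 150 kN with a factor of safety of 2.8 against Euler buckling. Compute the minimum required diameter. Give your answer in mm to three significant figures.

d ≈ 85.1 mm

Required P_cr = n·P = 2.8 × 150 = 420.0 kN
L_e = K·L = 0.7 × 4.92 = 3.444 m
Required I = P_cr·L_e²/(π²E) = 4.200×10^5 × 3.444² / (π² × 1.96×10^11) = 2.575×10^-6 m⁴
I_req = 2.575×10^6 mm⁴
Solid circle: I = πd⁴/64  ⇒  d = (64I/π)^(1/4) = (64×2.575×10^6/π)^(1/4) = 85.1 mm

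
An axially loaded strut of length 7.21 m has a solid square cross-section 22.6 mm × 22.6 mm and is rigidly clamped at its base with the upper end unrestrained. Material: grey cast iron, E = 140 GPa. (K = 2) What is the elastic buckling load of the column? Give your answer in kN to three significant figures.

I = a⁴/12 = 22.6⁴/12 = 2.174×10^4 mm⁴
I = 2.174×10^4 mm⁴ = 2.174×10^-8 m⁴
Effective length L_e = K·L = 2 × 7.21 = 14.42 m
P_cr = π²EI / L_e² = π² × 140×10⁹ × 2.174×10^-8 / 14.42² = 144.5 N

P_cr ≈ 0.144 kN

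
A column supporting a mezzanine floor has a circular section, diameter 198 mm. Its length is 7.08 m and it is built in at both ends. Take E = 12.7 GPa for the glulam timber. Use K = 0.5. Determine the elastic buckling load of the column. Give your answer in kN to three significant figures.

I = πd⁴/64 = π×198⁴/64 = 7.545×10^7 mm⁴
I = 7.545×10^7 mm⁴ = 7.545×10^-5 m⁴
Effective length L_e = K·L = 0.5 × 7.08 = 3.540 m
P_cr = π²EI / L_e² = π² × 12.7×10⁹ × 7.545×10^-5 / 3.540² = 7.546×10^5 N

P_cr ≈ 755 kN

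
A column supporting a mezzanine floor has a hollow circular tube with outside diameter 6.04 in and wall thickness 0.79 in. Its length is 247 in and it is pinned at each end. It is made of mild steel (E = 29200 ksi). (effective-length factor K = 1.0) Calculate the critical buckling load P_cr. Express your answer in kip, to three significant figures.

Inner diameter d_i = 6.04 − 2×0.79 = 4.460 in
I = π(d_o⁴ − d_i⁴)/64 = π(6.04⁴ − 4.460⁴)/64 = 45.91 in⁴
Effective length L_e = K·L = 1 × 247 = 247.0 in
P_cr = π²EI / L_e² = π² × 29200×10³ × 45.91 / 247.0² = 2.169×10^5 lb

P_cr ≈ 217 kip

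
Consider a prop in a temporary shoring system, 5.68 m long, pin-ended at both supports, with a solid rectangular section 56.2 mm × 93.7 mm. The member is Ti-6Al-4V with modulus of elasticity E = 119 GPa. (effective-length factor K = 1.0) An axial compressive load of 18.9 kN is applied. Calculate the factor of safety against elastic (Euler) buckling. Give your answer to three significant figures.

n ≈ 2.67

Buckling occurs about the weak axis: I_min = h·b³/12 with b = 56.2 mm (the shorter side).
I_min = 93.7×56.2³/12 = 1.386×10^6 mm⁴
I = 1.386×10^6 mm⁴ = 1.386×10^-6 m⁴
Effective length L_e = K·L = 1 × 5.68 = 5.680 m
P_cr = π²EI / L_e² = π² × 119×10⁹ × 1.386×10^-6 / 5.680² = 5.046×10^4 N
Factor of safety n = P_cr / P = 50.457 / 18.9 = 2.67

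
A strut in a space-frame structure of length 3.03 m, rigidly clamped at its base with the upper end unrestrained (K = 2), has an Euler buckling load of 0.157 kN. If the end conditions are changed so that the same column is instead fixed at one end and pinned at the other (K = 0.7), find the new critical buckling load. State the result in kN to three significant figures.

P_cr ∝ 1/K², so P_cr,new = P_cr,old × (K_old/K_new)² = 0.157 × (2/0.7)²
= 0.157 × 8.163 = 1.28 kN

P_cr ≈ 1.28 kN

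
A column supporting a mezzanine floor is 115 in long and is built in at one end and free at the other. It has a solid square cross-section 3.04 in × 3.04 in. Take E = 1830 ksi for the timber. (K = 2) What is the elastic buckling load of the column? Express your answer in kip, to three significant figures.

I = a⁴/12 = 3.04⁴/12 = 7.117 in⁴
Effective length L_e = K·L = 2 × 115 = 230.0 in
P_cr = π²EI / L_e² = π² × 1830×10³ × 7.117 / 230.0² = 2.430×10^3 lb

P_cr ≈ 2.43 kip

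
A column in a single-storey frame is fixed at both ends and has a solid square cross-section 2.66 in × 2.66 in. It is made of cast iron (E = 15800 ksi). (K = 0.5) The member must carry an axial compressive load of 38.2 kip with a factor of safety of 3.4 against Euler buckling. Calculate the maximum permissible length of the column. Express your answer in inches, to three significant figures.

L_max ≈ 142 in

I = a⁴/12 = 2.66⁴/12 = 4.172 in⁴
Required critical load P_cr = n·P = 3.4 × 38.2 = 129.9 kip = 1.299×10^5 lb
From P_cr = π²EI/(K·L)²:  L = (1/K)·√(π²EI/P_cr) = (1/0.5)·√(π²×1.58×10^7×4.172/1.299×10^5)
L = 142 in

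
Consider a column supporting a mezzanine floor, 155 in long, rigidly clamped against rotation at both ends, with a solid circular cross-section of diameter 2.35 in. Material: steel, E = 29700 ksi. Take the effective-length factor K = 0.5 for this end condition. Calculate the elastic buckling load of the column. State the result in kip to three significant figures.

I = πd⁴/64 = π×2.35⁴/64 = 1.497 in⁴
Effective length L_e = K·L = 0.5 × 155 = 77.50 in
P_cr = π²EI / L_e² = π² × 29700×10³ × 1.497 / 77.50² = 7.306×10^4 lb

P_cr ≈ 73.1 kip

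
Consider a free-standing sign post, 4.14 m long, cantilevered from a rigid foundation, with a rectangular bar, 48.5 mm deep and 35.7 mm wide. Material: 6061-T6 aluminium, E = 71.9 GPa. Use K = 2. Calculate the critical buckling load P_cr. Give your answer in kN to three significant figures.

Buckling occurs about the weak axis: I_min = h·b³/12 with b = 35.7 mm (the shorter side).
I_min = 48.5×35.7³/12 = 1.839×10^5 mm⁴
I = 1.839×10^5 mm⁴ = 1.839×10^-7 m⁴
Effective length L_e = K·L = 2 × 4.14 = 8.280 m
P_cr = π²EI / L_e² = π² × 71.9×10⁹ × 1.839×10^-7 / 8.280² = 1.903×10^3 N

P_cr ≈ 1.90 kN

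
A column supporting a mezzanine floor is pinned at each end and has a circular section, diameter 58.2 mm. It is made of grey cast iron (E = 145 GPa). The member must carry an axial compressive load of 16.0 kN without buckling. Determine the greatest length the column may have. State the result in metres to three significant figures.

L_max ≈ 7.10 m

I = πd⁴/64 = π×58.2⁴/64 = 5.632×10^5 mm⁴
I = 5.632×10^-7 m⁴
At the buckling limit P_cr = P = 1.600×10^4 N
From P_cr = π²EI/(K·L)²:  L = (1/K)·√(π²EI/P_cr) = (1/1)·√(π²×1.45×10^11×5.632×10^-7/1.600×10^4)
L = 7.10 m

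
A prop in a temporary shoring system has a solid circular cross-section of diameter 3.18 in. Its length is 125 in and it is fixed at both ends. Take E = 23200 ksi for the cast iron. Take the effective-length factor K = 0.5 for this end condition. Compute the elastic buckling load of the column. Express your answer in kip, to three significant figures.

P_cr ≈ 294 kip

I = πd⁴/64 = π×3.18⁴/64 = 5.020 in⁴
Effective length L_e = K·L = 0.5 × 125 = 62.50 in
P_cr = π²EI / L_e² = π² × 23200×10³ × 5.020 / 62.50² = 2.942×10^5 lb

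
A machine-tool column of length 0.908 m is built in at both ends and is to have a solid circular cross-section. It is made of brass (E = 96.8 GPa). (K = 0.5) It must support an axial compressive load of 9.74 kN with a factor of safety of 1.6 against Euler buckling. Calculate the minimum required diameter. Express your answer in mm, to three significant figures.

d ≈ 16.2 mm

Required P_cr = n·P = 1.6 × 9.74 = 15.58 kN
L_e = K·L = 0.5 × 0.908 = 0.4540 m
Required I = P_cr·L_e²/(π²E) = 1.558×10^4 × 0.4540² / (π² × 9.68×10^10) = 3.362×10^-9 m⁴
I_req = 3.362×10^3 mm⁴
Solid circle: I = πd⁴/64  ⇒  d = (64I/π)^(1/4) = (64×3.362×10^3/π)^(1/4) = 16.2 mm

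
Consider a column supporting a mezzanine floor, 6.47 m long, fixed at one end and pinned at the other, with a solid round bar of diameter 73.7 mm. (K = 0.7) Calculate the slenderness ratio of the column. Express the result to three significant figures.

λ ≈ 246

For a solid circle r = d/4 = 73.7/4 = 18.42 mm
L_e = K·L = 0.7 × 6.47 m = 4.529 m = 4529.0 mm
λ = L_e / r_min = 4529.0 / 18.42 = 246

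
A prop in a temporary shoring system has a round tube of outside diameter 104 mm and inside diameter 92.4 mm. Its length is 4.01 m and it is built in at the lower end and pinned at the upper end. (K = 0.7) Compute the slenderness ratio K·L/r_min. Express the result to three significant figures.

λ ≈ 80.7

d_o = 104 mm, d_i = 92.4 mm
I = π(d_o⁴ − d_i⁴)/64 = π(104⁴ − 92.40⁴)/64 = 2.164×10^6 mm⁴
A = 1.789×10^3 mm²;  r_min = √(I/A) = √(2.164×10^6/1.789×10^3) = 34.78 mm
L_e = K·L = 0.7 × 4.01 m = 2.807 m = 2807.0 mm
λ = L_e / r_min = 2807.0 / 34.78 = 80.7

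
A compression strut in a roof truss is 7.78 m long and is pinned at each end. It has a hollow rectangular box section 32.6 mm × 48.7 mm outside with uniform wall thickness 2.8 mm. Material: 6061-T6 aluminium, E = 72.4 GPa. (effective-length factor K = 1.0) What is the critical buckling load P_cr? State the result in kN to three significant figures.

Inner dimensions: h_i = 48.7 − 2×2.8 = 43.10 mm, b_i = 32.6 − 2×2.8 = 27.00 mm
Weak-axis I_min = (h_o·b_o³ − h_i·b_i³)/12 with b_o = 32.6, b_i = 27.00 mm (shorter outer/inner sides).
I_min = (48.7×32.6³ − 43.10×27.00³)/12 = 6.991×10^4 mm⁴
I = 6.991×10^4 mm⁴ = 6.991×10^-8 m⁴
Effective length L_e = K·L = 1 × 7.78 = 7.780 m
P_cr = π²EI / L_e² = π² × 72.4×10⁹ × 6.991×10^-8 / 7.780² = 825.3 N

P_cr ≈ 0.825 kN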